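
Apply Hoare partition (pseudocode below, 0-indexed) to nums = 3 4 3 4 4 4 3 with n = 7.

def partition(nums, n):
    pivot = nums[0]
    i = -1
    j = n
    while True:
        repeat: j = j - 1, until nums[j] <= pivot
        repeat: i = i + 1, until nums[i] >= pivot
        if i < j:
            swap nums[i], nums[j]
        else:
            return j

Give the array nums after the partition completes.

pivot=3
j stops at 6 (3), i stops at 0 (3); swap ⇒ 3 4 3 4 4 4 3
j stops at 2 (3), i stops at 1 (4); swap ⇒ 3 3 4 4 4 4 3
j stops at 1, i stops at 2; i≥j ⇒ return 1. nums=3 3 4 4 4 4 3

3 3 4 4 4 4 3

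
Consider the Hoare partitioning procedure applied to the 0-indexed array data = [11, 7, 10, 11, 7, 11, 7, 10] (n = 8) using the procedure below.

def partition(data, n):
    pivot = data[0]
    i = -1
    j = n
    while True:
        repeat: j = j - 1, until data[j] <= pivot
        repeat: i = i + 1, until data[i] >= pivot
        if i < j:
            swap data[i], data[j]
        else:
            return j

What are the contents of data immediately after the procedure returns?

pivot=11
j stops at 7 (10), i stops at 0 (11); swap ⇒ [10, 7, 10, 11, 7, 11, 7, 11]
j stops at 6 (7), i stops at 3 (11); swap ⇒ [10, 7, 10, 7, 7, 11, 11, 11]
j stops at 5, i stops at 5; i≥j ⇒ return 5. data=[10, 7, 10, 7, 7, 11, 11, 11]

[10, 7, 10, 7, 7, 11, 11, 11]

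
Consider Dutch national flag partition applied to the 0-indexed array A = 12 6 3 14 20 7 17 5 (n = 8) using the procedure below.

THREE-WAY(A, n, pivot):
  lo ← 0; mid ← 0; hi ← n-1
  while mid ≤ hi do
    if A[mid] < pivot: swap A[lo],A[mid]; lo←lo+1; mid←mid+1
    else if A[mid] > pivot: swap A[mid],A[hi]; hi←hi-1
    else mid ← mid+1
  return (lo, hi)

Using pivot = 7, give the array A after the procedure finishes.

pivot = 7; lo=0, mid=0, hi=7
A[mid]=12>7: swap A[0],A[7]; hi=6 → 5 6 3 14 20 7 17 12
A[mid]=5<7: swap A[0],A[0]; lo=1,mid=1 → 5 6 3 14 20 7 17 12
A[mid]=6<7: swap A[1],A[1]; lo=2,mid=2 → 5 6 3 14 20 7 17 12
A[mid]=3<7: swap A[2],A[2]; lo=3,mid=3 → 5 6 3 14 20 7 17 12
A[mid]=14>7: swap A[3],A[6]; hi=5 → 5 6 3 17 20 7 14 12
A[mid]=17>7: swap A[3],A[5]; hi=4 → 5 6 3 7 20 17 14 12
A[mid]=7=7: mid=4
A[mid]=20>7: swap A[4],A[4]; hi=3 → 5 6 3 7 20 17 14 12
end: lo=3, hi=3; A = 5 6 3 7 20 17 14 12

5 6 3 7 20 17 14 12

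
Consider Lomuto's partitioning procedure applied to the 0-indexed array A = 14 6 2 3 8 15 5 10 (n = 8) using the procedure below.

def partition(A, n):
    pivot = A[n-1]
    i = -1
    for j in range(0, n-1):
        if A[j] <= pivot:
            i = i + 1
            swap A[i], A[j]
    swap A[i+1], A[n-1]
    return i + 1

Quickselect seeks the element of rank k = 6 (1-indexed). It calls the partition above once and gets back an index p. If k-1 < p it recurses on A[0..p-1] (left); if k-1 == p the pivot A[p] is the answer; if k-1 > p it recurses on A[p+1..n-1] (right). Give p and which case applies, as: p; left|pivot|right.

pivot=10, i=-1
j=0: 14>10, skip
j=1: 6≤10, i=0, swap(0,1) ⇒ 6 14 2 3 8 15 5 10
j=2: 2≤10, i=1, swap(1,2) ⇒ 6 2 14 3 8 15 5 10
j=3: 3≤10, i=2, swap(2,3) ⇒ 6 2 3 14 8 15 5 10
j=4: 8≤10, i=3, swap(3,4) ⇒ 6 2 3 8 14 15 5 10
j=5: 15>10, skip
j=6: 5≤10, i=4, swap(4,6) ⇒ 6 2 3 8 5 15 14 10
swap(5,7) ⇒ 6 2 3 8 5 10 14 15; return 5
p = 5; k-1 = 5 == 5 ⇒ pivot

5; pivot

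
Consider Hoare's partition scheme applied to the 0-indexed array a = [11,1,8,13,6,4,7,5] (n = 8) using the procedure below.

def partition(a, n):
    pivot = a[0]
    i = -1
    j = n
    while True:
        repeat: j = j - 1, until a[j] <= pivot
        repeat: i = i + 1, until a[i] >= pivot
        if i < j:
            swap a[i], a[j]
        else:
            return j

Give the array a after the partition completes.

pivot = a[0] = 11; i = -1, j = 8
j→7 (a[7]=5≤11), i→0 (a[0]=11≥11); i<j, swap → [5,1,8,13,6,4,7,11]
j→6 (a[6]=7≤11), i→3 (a[3]=13≥11); i<j, swap → [5,1,8,7,6,4,13,11]
j→5, i→6; i≥j, return j=5. a = [5,1,8,7,6,4,13,11]

[5,1,8,7,6,4,13,11]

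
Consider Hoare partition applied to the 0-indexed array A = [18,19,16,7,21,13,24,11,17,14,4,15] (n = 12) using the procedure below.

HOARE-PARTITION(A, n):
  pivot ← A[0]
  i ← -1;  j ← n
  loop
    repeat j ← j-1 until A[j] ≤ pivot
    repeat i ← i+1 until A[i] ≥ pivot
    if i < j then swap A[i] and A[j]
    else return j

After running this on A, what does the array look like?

pivot = A[0] = 18; i = -1, j = 12
j→11 (A[11]=15≤18), i→0 (A[0]=18≥18); i<j, swap → [15,19,16,7,21,13,24,11,17,14,4,18]
j→10 (A[10]=4≤18), i→1 (A[1]=19≥18); i<j, swap → [15,4,16,7,21,13,24,11,17,14,19,18]
j→9 (A[9]=14≤18), i→4 (A[4]=21≥18); i<j, swap → [15,4,16,7,14,13,24,11,17,21,19,18]
j→8 (A[8]=17≤18), i→6 (A[6]=24≥18); i<j, swap → [15,4,16,7,14,13,17,11,24,21,19,18]
j→7, i→8; i≥j, return j=7. A = [15,4,16,7,14,13,17,11,24,21,19,18]

[15,4,16,7,14,13,17,11,24,21,19,18]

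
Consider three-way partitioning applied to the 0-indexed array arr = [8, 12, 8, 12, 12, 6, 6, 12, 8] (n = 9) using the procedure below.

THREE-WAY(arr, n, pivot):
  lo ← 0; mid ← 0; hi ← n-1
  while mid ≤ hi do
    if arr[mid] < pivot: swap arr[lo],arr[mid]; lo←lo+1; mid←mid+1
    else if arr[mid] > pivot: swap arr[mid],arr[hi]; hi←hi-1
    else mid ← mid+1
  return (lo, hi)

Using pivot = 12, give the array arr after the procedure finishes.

[8, 8, 6, 6, 8, 12, 12, 12, 12]

lo=0 mid=0 hi=8
8<12: swap(0,0), lo=1 mid=1 ⇒ [8, 12, 8, 12, 12, 6, 6, 12, 8]
12=12: mid=2
8<12: swap(1,2), lo=2 mid=3 ⇒ [8, 8, 12, 12, 12, 6, 6, 12, 8]
12=12: mid=4
12=12: mid=5
6<12: swap(2,5), lo=3 mid=6 ⇒ [8, 8, 6, 12, 12, 12, 6, 12, 8]
6<12: swap(3,6), lo=4 mid=7 ⇒ [8, 8, 6, 6, 12, 12, 12, 12, 8]
12=12: mid=8
8<12: swap(4,8), lo=5 mid=9 ⇒ [8, 8, 6, 6, 8, 12, 12, 12, 12]
done. lo=5 hi=8; arr=[8, 8, 6, 6, 8, 12, 12, 12, 12]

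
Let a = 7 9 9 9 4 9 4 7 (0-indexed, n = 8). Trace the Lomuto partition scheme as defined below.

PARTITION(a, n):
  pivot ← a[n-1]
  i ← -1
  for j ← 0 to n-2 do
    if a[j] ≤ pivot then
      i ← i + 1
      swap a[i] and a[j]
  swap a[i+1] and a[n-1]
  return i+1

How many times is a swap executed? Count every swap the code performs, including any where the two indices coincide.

pivot=7, i=-1
j=0: 7≤7, i=0, swap(0,0) ⇒ 7 9 9 9 4 9 4 7
j=1: 9>7, skip
j=2: 9>7, skip
j=3: 9>7, skip
j=4: 4≤7, i=1, swap(1,4) ⇒ 7 4 9 9 9 9 4 7
j=5: 9>7, skip
j=6: 4≤7, i=2, swap(2,6) ⇒ 7 4 4 9 9 9 9 7
swap(3,7) ⇒ 7 4 4 7 9 9 9 9; return 3

4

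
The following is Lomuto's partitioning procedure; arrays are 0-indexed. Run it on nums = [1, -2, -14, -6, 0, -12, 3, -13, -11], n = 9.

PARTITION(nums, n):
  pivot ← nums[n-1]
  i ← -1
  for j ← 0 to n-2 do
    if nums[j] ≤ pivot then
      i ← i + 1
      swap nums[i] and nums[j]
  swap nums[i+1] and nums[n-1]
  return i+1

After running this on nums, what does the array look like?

pivot = nums[8] = -11; i = -1
j=0: nums[0]=1 > -11 → no swap
j=1: nums[1]=-2 > -11 → no swap
j=2: nums[2]=-14 ≤ -11 → i=0, swap nums[0],nums[2] → [-14, -2, 1, -6, 0, -12, 3, -13, -11]
j=3: nums[3]=-6 > -11 → no swap
j=4: nums[4]=0 > -11 → no swap
j=5: nums[5]=-12 ≤ -11 → i=1, swap nums[1],nums[5] → [-14, -12, 1, -6, 0, -2, 3, -13, -11]
j=6: nums[6]=3 > -11 → no swap
j=7: nums[7]=-13 ≤ -11 → i=2, swap nums[2],nums[7] → [-14, -12, -13, -6, 0, -2, 3, 1, -11]
final swap nums[3],nums[8] → [-14, -12, -13, -11, 0, -2, 3, 1, -6]; return 3

[-14, -12, -13, -11, 0, -2, 3, 1, -6]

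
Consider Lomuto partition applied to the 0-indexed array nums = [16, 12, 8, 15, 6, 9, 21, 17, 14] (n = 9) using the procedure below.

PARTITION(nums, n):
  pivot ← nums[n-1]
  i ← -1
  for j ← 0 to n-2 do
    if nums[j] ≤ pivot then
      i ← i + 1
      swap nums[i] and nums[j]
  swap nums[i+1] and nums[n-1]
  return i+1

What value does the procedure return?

4

pivot = nums[8] = 14; i = -1
j=0: nums[0]=16 > 14 → no swap
j=1: nums[1]=12 ≤ 14 → i=0, swap nums[0],nums[1] → [12, 16, 8, 15, 6, 9, 21, 17, 14]
j=2: nums[2]=8 ≤ 14 → i=1, swap nums[1],nums[2] → [12, 8, 16, 15, 6, 9, 21, 17, 14]
j=3: nums[3]=15 > 14 → no swap
j=4: nums[4]=6 ≤ 14 → i=2, swap nums[2],nums[4] → [12, 8, 6, 15, 16, 9, 21, 17, 14]
j=5: nums[5]=9 ≤ 14 → i=3, swap nums[3],nums[5] → [12, 8, 6, 9, 16, 15, 21, 17, 14]
j=6: nums[6]=21 > 14 → no swap
j=7: nums[7]=17 > 14 → no swap
final swap nums[4],nums[8] → [12, 8, 6, 9, 14, 15, 21, 17, 16]; return 4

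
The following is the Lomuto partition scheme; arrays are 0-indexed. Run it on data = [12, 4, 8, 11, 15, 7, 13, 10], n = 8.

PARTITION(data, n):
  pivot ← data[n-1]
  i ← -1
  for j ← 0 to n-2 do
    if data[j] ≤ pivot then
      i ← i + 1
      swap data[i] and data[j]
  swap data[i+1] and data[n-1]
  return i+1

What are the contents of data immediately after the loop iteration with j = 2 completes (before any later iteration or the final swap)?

pivot = data[7] = 10; i = -1
j=0: data[0]=12 > 10 → no swap
j=1: data[1]=4 ≤ 10 → i=0, swap data[0],data[1] → [4, 12, 8, 11, 15, 7, 13, 10]
j=2: data[2]=8 ≤ 10 → i=1, swap data[1],data[2] → [4, 8, 12, 11, 15, 7, 13, 10]
(after j=2) data = [4, 8, 12, 11, 15, 7, 13, 10]

[4, 8, 12, 11, 15, 7, 13, 10]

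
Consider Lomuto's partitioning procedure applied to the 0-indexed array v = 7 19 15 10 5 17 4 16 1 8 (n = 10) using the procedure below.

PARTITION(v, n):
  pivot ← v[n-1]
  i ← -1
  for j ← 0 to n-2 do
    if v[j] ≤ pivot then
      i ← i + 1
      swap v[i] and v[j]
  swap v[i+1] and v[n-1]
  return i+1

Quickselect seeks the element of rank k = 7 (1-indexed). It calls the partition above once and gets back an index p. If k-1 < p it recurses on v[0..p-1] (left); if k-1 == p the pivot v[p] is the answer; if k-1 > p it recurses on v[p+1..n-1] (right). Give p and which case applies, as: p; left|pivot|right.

pivot=8, i=-1
j=0: 7≤8, i=0, swap(0,0) ⇒ 7 19 15 10 5 17 4 16 1 8
j=1: 19>8, skip
j=2: 15>8, skip
j=3: 10>8, skip
j=4: 5≤8, i=1, swap(1,4) ⇒ 7 5 15 10 19 17 4 16 1 8
j=5: 17>8, skip
j=6: 4≤8, i=2, swap(2,6) ⇒ 7 5 4 10 19 17 15 16 1 8
j=7: 16>8, skip
j=8: 1≤8, i=3, swap(3,8) ⇒ 7 5 4 1 19 17 15 16 10 8
swap(4,9) ⇒ 7 5 4 1 8 17 15 16 10 19; return 4
p = 4; k-1 = 6 > 4 ⇒ right

4; right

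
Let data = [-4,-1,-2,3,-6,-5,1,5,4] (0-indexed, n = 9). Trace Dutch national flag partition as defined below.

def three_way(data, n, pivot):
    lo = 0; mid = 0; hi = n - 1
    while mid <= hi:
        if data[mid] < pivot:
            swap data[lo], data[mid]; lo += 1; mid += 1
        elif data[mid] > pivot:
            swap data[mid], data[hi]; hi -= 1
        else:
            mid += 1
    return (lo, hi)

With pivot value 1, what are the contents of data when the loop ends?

[-4,-1,-2,-6,-5,1,5,4,3]

pivot = 1; lo=0, mid=0, hi=8
data[mid]=-4<1: swap data[0],data[0]; lo=1,mid=1 → [-4,-1,-2,3,-6,-5,1,5,4]
data[mid]=-1<1: swap data[1],data[1]; lo=2,mid=2 → [-4,-1,-2,3,-6,-5,1,5,4]
data[mid]=-2<1: swap data[2],data[2]; lo=3,mid=3 → [-4,-1,-2,3,-6,-5,1,5,4]
data[mid]=3>1: swap data[3],data[8]; hi=7 → [-4,-1,-2,4,-6,-5,1,5,3]
data[mid]=4>1: swap data[3],data[7]; hi=6 → [-4,-1,-2,5,-6,-5,1,4,3]
data[mid]=5>1: swap data[3],data[6]; hi=5 → [-4,-1,-2,1,-6,-5,5,4,3]
data[mid]=1=1: mid=4
data[mid]=-6<1: swap data[3],data[4]; lo=4,mid=5 → [-4,-1,-2,-6,1,-5,5,4,3]
data[mid]=-5<1: swap data[4],data[5]; lo=5,mid=6 → [-4,-1,-2,-6,-5,1,5,4,3]
end: lo=5, hi=5; data = [-4,-1,-2,-6,-5,1,5,4,3]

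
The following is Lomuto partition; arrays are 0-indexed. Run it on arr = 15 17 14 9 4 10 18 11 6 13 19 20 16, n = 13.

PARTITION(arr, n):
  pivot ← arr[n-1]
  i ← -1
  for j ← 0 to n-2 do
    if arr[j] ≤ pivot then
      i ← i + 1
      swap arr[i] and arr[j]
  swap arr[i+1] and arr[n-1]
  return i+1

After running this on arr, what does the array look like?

15 14 9 4 10 11 6 13 16 17 19 20 18

pivot = arr[12] = 16; i = -1
j=0: arr[0]=15 ≤ 16 → i=0, swap arr[0],arr[0] (no change) → 15 17 14 9 4 10 18 11 6 13 19 20 16
j=1: arr[1]=17 > 16 → no swap
j=2: arr[2]=14 ≤ 16 → i=1, swap arr[1],arr[2] → 15 14 17 9 4 10 18 11 6 13 19 20 16
j=3: arr[3]=9 ≤ 16 → i=2, swap arr[2],arr[3] → 15 14 9 17 4 10 18 11 6 13 19 20 16
j=4: arr[4]=4 ≤ 16 → i=3, swap arr[3],arr[4] → 15 14 9 4 17 10 18 11 6 13 19 20 16
j=5: arr[5]=10 ≤ 16 → i=4, swap arr[4],arr[5] → 15 14 9 4 10 17 18 11 6 13 19 20 16
j=6: arr[6]=18 > 16 → no swap
j=7: arr[7]=11 ≤ 16 → i=5, swap arr[5],arr[7] → 15 14 9 4 10 11 18 17 6 13 19 20 16
j=8: arr[8]=6 ≤ 16 → i=6, swap arr[6],arr[8] → 15 14 9 4 10 11 6 17 18 13 19 20 16
j=9: arr[9]=13 ≤ 16 → i=7, swap arr[7],arr[9] → 15 14 9 4 10 11 6 13 18 17 19 20 16
j=10: arr[10]=19 > 16 → no swap
j=11: arr[11]=20 > 16 → no swap
final swap arr[8],arr[12] → 15 14 9 4 10 11 6 13 16 17 19 20 18; return 8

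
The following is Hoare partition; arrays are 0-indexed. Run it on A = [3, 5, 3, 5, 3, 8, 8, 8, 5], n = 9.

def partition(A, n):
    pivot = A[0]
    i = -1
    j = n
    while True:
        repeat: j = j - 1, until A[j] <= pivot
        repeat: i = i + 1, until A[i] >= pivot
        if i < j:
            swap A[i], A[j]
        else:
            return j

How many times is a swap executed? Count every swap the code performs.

2

pivot = A[0] = 3; i = -1, j = 9
j→4 (A[4]=3≤3), i→0 (A[0]=3≥3); i<j, swap → [3, 5, 3, 5, 3, 8, 8, 8, 5]
j→2 (A[2]=3≤3), i→1 (A[1]=5≥3); i<j, swap → [3, 3, 5, 5, 3, 8, 8, 8, 5]
j→1, i→2; i≥j, return j=1. A = [3, 3, 5, 5, 3, 8, 8, 8, 5]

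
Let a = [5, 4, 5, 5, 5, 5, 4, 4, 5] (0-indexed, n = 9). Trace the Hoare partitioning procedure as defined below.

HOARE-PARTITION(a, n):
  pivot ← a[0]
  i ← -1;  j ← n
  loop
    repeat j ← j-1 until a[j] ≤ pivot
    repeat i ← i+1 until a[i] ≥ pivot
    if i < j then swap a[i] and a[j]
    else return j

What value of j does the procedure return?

4

pivot = a[0] = 5; i = -1, j = 9
j→8 (a[8]=5≤5), i→0 (a[0]=5≥5); i<j, swap → [5, 4, 5, 5, 5, 5, 4, 4, 5]
j→7 (a[7]=4≤5), i→2 (a[2]=5≥5); i<j, swap → [5, 4, 4, 5, 5, 5, 4, 5, 5]
j→6 (a[6]=4≤5), i→3 (a[3]=5≥5); i<j, swap → [5, 4, 4, 4, 5, 5, 5, 5, 5]
j→5 (a[5]=5≤5), i→4 (a[4]=5≥5); i<j, swap → [5, 4, 4, 4, 5, 5, 5, 5, 5]
j→4, i→5; i≥j, return j=4. a = [5, 4, 4, 4, 5, 5, 5, 5, 5]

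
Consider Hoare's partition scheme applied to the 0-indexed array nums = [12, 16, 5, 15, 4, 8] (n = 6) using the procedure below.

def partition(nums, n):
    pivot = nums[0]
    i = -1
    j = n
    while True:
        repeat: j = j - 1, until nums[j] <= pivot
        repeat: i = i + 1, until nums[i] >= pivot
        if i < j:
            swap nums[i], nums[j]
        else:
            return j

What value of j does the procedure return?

2

pivot = nums[0] = 12; i = -1, j = 6
j→5 (nums[5]=8≤12), i→0 (nums[0]=12≥12); i<j, swap → [8, 16, 5, 15, 4, 12]
j→4 (nums[4]=4≤12), i→1 (nums[1]=16≥12); i<j, swap → [8, 4, 5, 15, 16, 12]
j→2, i→3; i≥j, return j=2. nums = [8, 4, 5, 15, 16, 12]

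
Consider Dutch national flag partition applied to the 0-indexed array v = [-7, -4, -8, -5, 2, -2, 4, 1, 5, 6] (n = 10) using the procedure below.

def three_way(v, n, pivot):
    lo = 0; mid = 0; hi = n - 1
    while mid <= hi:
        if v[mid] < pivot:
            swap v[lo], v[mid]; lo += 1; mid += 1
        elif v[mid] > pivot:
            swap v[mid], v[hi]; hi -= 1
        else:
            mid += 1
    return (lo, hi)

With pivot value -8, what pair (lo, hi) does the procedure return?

(0, 0)

lo=0 mid=0 hi=9
-7>-8: swap(0,9), hi=8 ⇒ [6, -4, -8, -5, 2, -2, 4, 1, 5, -7]
6>-8: swap(0,8), hi=7 ⇒ [5, -4, -8, -5, 2, -2, 4, 1, 6, -7]
5>-8: swap(0,7), hi=6 ⇒ [1, -4, -8, -5, 2, -2, 4, 5, 6, -7]
1>-8: swap(0,6), hi=5 ⇒ [4, -4, -8, -5, 2, -2, 1, 5, 6, -7]
4>-8: swap(0,5), hi=4 ⇒ [-2, -4, -8, -5, 2, 4, 1, 5, 6, -7]
-2>-8: swap(0,4), hi=3 ⇒ [2, -4, -8, -5, -2, 4, 1, 5, 6, -7]
2>-8: swap(0,3), hi=2 ⇒ [-5, -4, -8, 2, -2, 4, 1, 5, 6, -7]
-5>-8: swap(0,2), hi=1 ⇒ [-8, -4, -5, 2, -2, 4, 1, 5, 6, -7]
-8=-8: mid=1
-4>-8: swap(1,1), hi=0 ⇒ [-8, -4, -5, 2, -2, 4, 1, 5, 6, -7]
done. lo=0 hi=0; v=[-8, -4, -5, 2, -2, 4, 1, 5, 6, -7]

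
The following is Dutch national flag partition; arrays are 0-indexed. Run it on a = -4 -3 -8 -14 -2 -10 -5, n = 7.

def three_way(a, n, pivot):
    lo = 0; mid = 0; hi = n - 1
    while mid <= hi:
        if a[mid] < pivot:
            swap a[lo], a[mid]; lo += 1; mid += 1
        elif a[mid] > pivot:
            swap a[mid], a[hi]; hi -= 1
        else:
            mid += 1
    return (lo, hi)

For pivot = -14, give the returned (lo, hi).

(0, 0)

lo=0 mid=0 hi=6
-4>-14: swap(0,6), hi=5 ⇒ -5 -3 -8 -14 -2 -10 -4
-5>-14: swap(0,5), hi=4 ⇒ -10 -3 -8 -14 -2 -5 -4
-10>-14: swap(0,4), hi=3 ⇒ -2 -3 -8 -14 -10 -5 -4
-2>-14: swap(0,3), hi=2 ⇒ -14 -3 -8 -2 -10 -5 -4
-14=-14: mid=1
-3>-14: swap(1,2), hi=1 ⇒ -14 -8 -3 -2 -10 -5 -4
-8>-14: swap(1,1), hi=0 ⇒ -14 -8 -3 -2 -10 -5 -4
done. lo=0 hi=0; a=-14 -8 -3 -2 -10 -5 -4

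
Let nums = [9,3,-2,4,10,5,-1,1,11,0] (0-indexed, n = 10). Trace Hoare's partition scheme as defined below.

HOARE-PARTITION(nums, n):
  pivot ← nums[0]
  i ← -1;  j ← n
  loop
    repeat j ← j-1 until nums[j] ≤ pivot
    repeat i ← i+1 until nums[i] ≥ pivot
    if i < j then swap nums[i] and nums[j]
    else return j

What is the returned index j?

6

pivot = nums[0] = 9; i = -1, j = 10
j→9 (nums[9]=0≤9), i→0 (nums[0]=9≥9); i<j, swap → [0,3,-2,4,10,5,-1,1,11,9]
j→7 (nums[7]=1≤9), i→4 (nums[4]=10≥9); i<j, swap → [0,3,-2,4,1,5,-1,10,11,9]
j→6, i→7; i≥j, return j=6. nums = [0,3,-2,4,1,5,-1,10,11,9]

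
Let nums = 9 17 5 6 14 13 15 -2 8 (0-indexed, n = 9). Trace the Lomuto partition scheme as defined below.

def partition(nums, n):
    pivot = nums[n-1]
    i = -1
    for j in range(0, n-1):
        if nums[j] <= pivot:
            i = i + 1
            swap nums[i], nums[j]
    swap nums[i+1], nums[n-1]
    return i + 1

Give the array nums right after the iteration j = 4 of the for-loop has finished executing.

pivot = nums[8] = 8; i = -1
j=0: nums[0]=9 > 8 → no swap
j=1: nums[1]=17 > 8 → no swap
j=2: nums[2]=5 ≤ 8 → i=0, swap nums[0],nums[2] → 5 17 9 6 14 13 15 -2 8
j=3: nums[3]=6 ≤ 8 → i=1, swap nums[1],nums[3] → 5 6 9 17 14 13 15 -2 8
j=4: nums[4]=14 > 8 → no swap
(after j=4) nums = 5 6 9 17 14 13 15 -2 8

5 6 9 17 14 13 15 -2 8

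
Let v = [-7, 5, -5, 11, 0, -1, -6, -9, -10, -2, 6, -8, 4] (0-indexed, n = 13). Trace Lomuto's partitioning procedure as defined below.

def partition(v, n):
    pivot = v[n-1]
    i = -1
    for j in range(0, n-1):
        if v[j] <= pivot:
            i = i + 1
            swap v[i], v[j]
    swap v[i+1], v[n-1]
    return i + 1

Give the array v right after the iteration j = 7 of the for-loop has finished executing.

[-7, -5, 0, -1, -6, -9, 5, 11, -10, -2, 6, -8, 4]

pivot = v[12] = 4; i = -1
j=0: v[0]=-7 ≤ 4 → i=0, swap v[0],v[0] (no change) → [-7, 5, -5, 11, 0, -1, -6, -9, -10, -2, 6, -8, 4]
j=1: v[1]=5 > 4 → no swap
j=2: v[2]=-5 ≤ 4 → i=1, swap v[1],v[2] → [-7, -5, 5, 11, 0, -1, -6, -9, -10, -2, 6, -8, 4]
j=3: v[3]=11 > 4 → no swap
j=4: v[4]=0 ≤ 4 → i=2, swap v[2],v[4] → [-7, -5, 0, 11, 5, -1, -6, -9, -10, -2, 6, -8, 4]
j=5: v[5]=-1 ≤ 4 → i=3, swap v[3],v[5] → [-7, -5, 0, -1, 5, 11, -6, -9, -10, -2, 6, -8, 4]
j=6: v[6]=-6 ≤ 4 → i=4, swap v[4],v[6] → [-7, -5, 0, -1, -6, 11, 5, -9, -10, -2, 6, -8, 4]
j=7: v[7]=-9 ≤ 4 → i=5, swap v[5],v[7] → [-7, -5, 0, -1, -6, -9, 5, 11, -10, -2, 6, -8, 4]
(after j=7) v = [-7, -5, 0, -1, -6, -9, 5, 11, -10, -2, 6, -8, 4]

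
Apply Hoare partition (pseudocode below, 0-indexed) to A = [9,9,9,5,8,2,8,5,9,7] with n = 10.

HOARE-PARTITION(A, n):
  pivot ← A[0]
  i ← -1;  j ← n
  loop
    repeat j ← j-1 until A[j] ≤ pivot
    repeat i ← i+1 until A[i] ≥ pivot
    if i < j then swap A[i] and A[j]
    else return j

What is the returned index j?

pivot = A[0] = 9; i = -1, j = 10
j→9 (A[9]=7≤9), i→0 (A[0]=9≥9); i<j, swap → [7,9,9,5,8,2,8,5,9,9]
j→8 (A[8]=9≤9), i→1 (A[1]=9≥9); i<j, swap → [7,9,9,5,8,2,8,5,9,9]
j→7 (A[7]=5≤9), i→2 (A[2]=9≥9); i<j, swap → [7,9,5,5,8,2,8,9,9,9]
j→6, i→7; i≥j, return j=6. A = [7,9,5,5,8,2,8,9,9,9]

6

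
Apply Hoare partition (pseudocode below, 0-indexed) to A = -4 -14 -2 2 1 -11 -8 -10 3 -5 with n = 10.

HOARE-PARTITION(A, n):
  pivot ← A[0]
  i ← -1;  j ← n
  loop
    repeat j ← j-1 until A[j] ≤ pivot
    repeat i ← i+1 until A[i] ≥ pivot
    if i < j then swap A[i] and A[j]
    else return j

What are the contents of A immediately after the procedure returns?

-5 -14 -10 -8 -11 1 2 -2 3 -4

pivot=-4
j stops at 9 (-5), i stops at 0 (-4); swap ⇒ -5 -14 -2 2 1 -11 -8 -10 3 -4
j stops at 7 (-10), i stops at 2 (-2); swap ⇒ -5 -14 -10 2 1 -11 -8 -2 3 -4
j stops at 6 (-8), i stops at 3 (2); swap ⇒ -5 -14 -10 -8 1 -11 2 -2 3 -4
j stops at 5 (-11), i stops at 4 (1); swap ⇒ -5 -14 -10 -8 -11 1 2 -2 3 -4
j stops at 4, i stops at 5; i≥j ⇒ return 4. A=-5 -14 -10 -8 -11 1 2 -2 3 -4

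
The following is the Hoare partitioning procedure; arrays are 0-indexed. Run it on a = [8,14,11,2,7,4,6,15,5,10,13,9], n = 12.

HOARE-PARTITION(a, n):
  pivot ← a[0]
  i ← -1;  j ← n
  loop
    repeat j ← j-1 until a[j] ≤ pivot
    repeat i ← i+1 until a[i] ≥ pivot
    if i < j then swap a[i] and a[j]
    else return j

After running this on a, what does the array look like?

pivot=8
j stops at 8 (5), i stops at 0 (8); swap ⇒ [5,14,11,2,7,4,6,15,8,10,13,9]
j stops at 6 (6), i stops at 1 (14); swap ⇒ [5,6,11,2,7,4,14,15,8,10,13,9]
j stops at 5 (4), i stops at 2 (11); swap ⇒ [5,6,4,2,7,11,14,15,8,10,13,9]
j stops at 4, i stops at 5; i≥j ⇒ return 4. a=[5,6,4,2,7,11,14,15,8,10,13,9]

[5,6,4,2,7,11,14,15,8,10,13,9]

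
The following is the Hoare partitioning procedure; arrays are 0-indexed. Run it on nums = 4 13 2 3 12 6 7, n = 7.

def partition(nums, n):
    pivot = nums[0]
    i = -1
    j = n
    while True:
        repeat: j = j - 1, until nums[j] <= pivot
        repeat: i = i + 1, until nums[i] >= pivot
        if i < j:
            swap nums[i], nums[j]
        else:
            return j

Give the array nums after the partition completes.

pivot = nums[0] = 4; i = -1, j = 7
j→3 (nums[3]=3≤4), i→0 (nums[0]=4≥4); i<j, swap → 3 13 2 4 12 6 7
j→2 (nums[2]=2≤4), i→1 (nums[1]=13≥4); i<j, swap → 3 2 13 4 12 6 7
j→1, i→2; i≥j, return j=1. nums = 3 2 13 4 12 6 7

3 2 13 4 12 6 7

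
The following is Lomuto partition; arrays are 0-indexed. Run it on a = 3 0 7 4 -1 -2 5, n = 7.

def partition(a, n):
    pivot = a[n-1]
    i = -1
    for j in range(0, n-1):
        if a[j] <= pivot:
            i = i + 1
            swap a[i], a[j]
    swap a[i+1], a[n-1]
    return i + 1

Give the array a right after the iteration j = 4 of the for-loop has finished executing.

3 0 4 -1 7 -2 5

pivot = a[6] = 5; i = -1
j=0: a[0]=3 ≤ 5 → i=0, swap a[0],a[0] (no change) → 3 0 7 4 -1 -2 5
j=1: a[1]=0 ≤ 5 → i=1, swap a[1],a[1] (no change) → 3 0 7 4 -1 -2 5
j=2: a[2]=7 > 5 → no swap
j=3: a[3]=4 ≤ 5 → i=2, swap a[2],a[3] → 3 0 4 7 -1 -2 5
j=4: a[4]=-1 ≤ 5 → i=3, swap a[3],a[4] → 3 0 4 -1 7 -2 5
(after j=4) a = 3 0 4 -1 7 -2 5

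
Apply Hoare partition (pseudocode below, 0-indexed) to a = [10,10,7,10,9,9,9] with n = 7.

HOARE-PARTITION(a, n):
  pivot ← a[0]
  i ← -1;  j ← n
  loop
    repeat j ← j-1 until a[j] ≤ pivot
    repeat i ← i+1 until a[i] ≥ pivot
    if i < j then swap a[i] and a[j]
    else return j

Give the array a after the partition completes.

pivot=10
j stops at 6 (9), i stops at 0 (10); swap ⇒ [9,10,7,10,9,9,10]
j stops at 5 (9), i stops at 1 (10); swap ⇒ [9,9,7,10,9,10,10]
j stops at 4 (9), i stops at 3 (10); swap ⇒ [9,9,7,9,10,10,10]
j stops at 3, i stops at 4; i≥j ⇒ return 3. a=[9,9,7,9,10,10,10]

[9,9,7,9,10,10,10]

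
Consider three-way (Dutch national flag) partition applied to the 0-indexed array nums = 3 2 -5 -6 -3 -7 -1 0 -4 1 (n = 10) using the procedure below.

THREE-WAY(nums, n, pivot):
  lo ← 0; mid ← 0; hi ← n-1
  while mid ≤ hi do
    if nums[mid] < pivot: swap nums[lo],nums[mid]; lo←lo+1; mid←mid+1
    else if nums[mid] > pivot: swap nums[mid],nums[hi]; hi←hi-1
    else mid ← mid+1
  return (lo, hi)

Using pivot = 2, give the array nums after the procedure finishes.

pivot = 2; lo=0, mid=0, hi=9
nums[mid]=3>2: swap nums[0],nums[9]; hi=8 → 1 2 -5 -6 -3 -7 -1 0 -4 3
nums[mid]=1<2: swap nums[0],nums[0]; lo=1,mid=1 → 1 2 -5 -6 -3 -7 -1 0 -4 3
nums[mid]=2=2: mid=2
nums[mid]=-5<2: swap nums[1],nums[2]; lo=2,mid=3 → 1 -5 2 -6 -3 -7 -1 0 -4 3
nums[mid]=-6<2: swap nums[2],nums[3]; lo=3,mid=4 → 1 -5 -6 2 -3 -7 -1 0 -4 3
nums[mid]=-3<2: swap nums[3],nums[4]; lo=4,mid=5 → 1 -5 -6 -3 2 -7 -1 0 -4 3
nums[mid]=-7<2: swap nums[4],nums[5]; lo=5,mid=6 → 1 -5 -6 -3 -7 2 -1 0 -4 3
nums[mid]=-1<2: swap nums[5],nums[6]; lo=6,mid=7 → 1 -5 -6 -3 -7 -1 2 0 -4 3
nums[mid]=0<2: swap nums[6],nums[7]; lo=7,mid=8 → 1 -5 -6 -3 -7 -1 0 2 -4 3
nums[mid]=-4<2: swap nums[7],nums[8]; lo=8,mid=9 → 1 -5 -6 -3 -7 -1 0 -4 2 3
end: lo=8, hi=8; nums = 1 -5 -6 -3 -7 -1 0 -4 2 3

1 -5 -6 -3 -7 -1 0 -4 2 3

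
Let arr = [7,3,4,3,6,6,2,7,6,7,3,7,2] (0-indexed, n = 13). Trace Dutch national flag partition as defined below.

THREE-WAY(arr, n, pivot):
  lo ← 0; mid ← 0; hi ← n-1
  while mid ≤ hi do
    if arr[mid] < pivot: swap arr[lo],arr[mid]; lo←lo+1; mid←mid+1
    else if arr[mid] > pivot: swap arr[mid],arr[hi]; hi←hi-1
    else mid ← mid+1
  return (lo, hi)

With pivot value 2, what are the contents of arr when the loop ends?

[2,2,3,6,6,4,7,6,7,3,7,3,7]

lo=0 mid=0 hi=12
7>2: swap(0,12), hi=11 ⇒ [2,3,4,3,6,6,2,7,6,7,3,7,7]
2=2: mid=1
3>2: swap(1,11), hi=10 ⇒ [2,7,4,3,6,6,2,7,6,7,3,3,7]
7>2: swap(1,10), hi=9 ⇒ [2,3,4,3,6,6,2,7,6,7,7,3,7]
3>2: swap(1,9), hi=8 ⇒ [2,7,4,3,6,6,2,7,6,3,7,3,7]
7>2: swap(1,8), hi=7 ⇒ [2,6,4,3,6,6,2,7,7,3,7,3,7]
6>2: swap(1,7), hi=6 ⇒ [2,7,4,3,6,6,2,6,7,3,7,3,7]
7>2: swap(1,6), hi=5 ⇒ [2,2,4,3,6,6,7,6,7,3,7,3,7]
2=2: mid=2
4>2: swap(2,5), hi=4 ⇒ [2,2,6,3,6,4,7,6,7,3,7,3,7]
6>2: swap(2,4), hi=3 ⇒ [2,2,6,3,6,4,7,6,7,3,7,3,7]
6>2: swap(2,3), hi=2 ⇒ [2,2,3,6,6,4,7,6,7,3,7,3,7]
3>2: swap(2,2), hi=1 ⇒ [2,2,3,6,6,4,7,6,7,3,7,3,7]
done. lo=0 hi=1; arr=[2,2,3,6,6,4,7,6,7,3,7,3,7]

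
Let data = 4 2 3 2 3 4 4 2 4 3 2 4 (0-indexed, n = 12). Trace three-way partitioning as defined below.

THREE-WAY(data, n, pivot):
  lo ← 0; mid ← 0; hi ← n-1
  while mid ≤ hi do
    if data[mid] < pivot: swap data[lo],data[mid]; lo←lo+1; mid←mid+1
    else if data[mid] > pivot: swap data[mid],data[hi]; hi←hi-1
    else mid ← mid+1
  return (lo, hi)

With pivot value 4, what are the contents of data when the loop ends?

2 3 2 3 2 3 2 4 4 4 4 4

pivot = 4; lo=0, mid=0, hi=11
data[mid]=4=4: mid=1
data[mid]=2<4: swap data[0],data[1]; lo=1,mid=2 → 2 4 3 2 3 4 4 2 4 3 2 4
data[mid]=3<4: swap data[1],data[2]; lo=2,mid=3 → 2 3 4 2 3 4 4 2 4 3 2 4
data[mid]=2<4: swap data[2],data[3]; lo=3,mid=4 → 2 3 2 4 3 4 4 2 4 3 2 4
data[mid]=3<4: swap data[3],data[4]; lo=4,mid=5 → 2 3 2 3 4 4 4 2 4 3 2 4
data[mid]=4=4: mid=6
data[mid]=4=4: mid=7
data[mid]=2<4: swap data[4],data[7]; lo=5,mid=8 → 2 3 2 3 2 4 4 4 4 3 2 4
data[mid]=4=4: mid=9
data[mid]=3<4: swap data[5],data[9]; lo=6,mid=10 → 2 3 2 3 2 3 4 4 4 4 2 4
data[mid]=2<4: swap data[6],data[10]; lo=7,mid=11 → 2 3 2 3 2 3 2 4 4 4 4 4
data[mid]=4=4: mid=12
end: lo=7, hi=11; data = 2 3 2 3 2 3 2 4 4 4 4 4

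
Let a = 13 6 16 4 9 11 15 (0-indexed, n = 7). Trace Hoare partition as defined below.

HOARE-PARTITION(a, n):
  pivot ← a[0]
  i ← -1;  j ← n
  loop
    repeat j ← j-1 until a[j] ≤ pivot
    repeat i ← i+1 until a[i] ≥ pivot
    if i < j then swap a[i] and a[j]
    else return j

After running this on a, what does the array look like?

pivot=13
j stops at 5 (11), i stops at 0 (13); swap ⇒ 11 6 16 4 9 13 15
j stops at 4 (9), i stops at 2 (16); swap ⇒ 11 6 9 4 16 13 15
j stops at 3, i stops at 4; i≥j ⇒ return 3. a=11 6 9 4 16 13 15

11 6 9 4 16 13 15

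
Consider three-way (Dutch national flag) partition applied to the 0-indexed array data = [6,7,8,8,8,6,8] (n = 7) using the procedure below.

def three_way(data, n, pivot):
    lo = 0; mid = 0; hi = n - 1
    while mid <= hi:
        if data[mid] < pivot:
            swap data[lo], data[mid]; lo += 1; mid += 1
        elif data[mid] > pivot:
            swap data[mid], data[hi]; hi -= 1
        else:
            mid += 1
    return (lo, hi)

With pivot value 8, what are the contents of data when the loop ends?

[6,7,6,8,8,8,8]

lo=0 mid=0 hi=6
6<8: swap(0,0), lo=1 mid=1 ⇒ [6,7,8,8,8,6,8]
7<8: swap(1,1), lo=2 mid=2 ⇒ [6,7,8,8,8,6,8]
8=8: mid=3
8=8: mid=4
8=8: mid=5
6<8: swap(2,5), lo=3 mid=6 ⇒ [6,7,6,8,8,8,8]
8=8: mid=7
done. lo=3 hi=6; data=[6,7,6,8,8,8,8]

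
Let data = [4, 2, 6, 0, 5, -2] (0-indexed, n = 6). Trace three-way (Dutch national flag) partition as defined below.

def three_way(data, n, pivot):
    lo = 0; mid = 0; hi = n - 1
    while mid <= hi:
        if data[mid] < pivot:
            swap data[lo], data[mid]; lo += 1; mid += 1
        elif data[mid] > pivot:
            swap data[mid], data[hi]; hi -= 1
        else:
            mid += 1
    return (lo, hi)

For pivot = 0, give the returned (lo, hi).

(1, 1)

lo=0 mid=0 hi=5
4>0: swap(0,5), hi=4 ⇒ [-2, 2, 6, 0, 5, 4]
-2<0: swap(0,0), lo=1 mid=1 ⇒ [-2, 2, 6, 0, 5, 4]
2>0: swap(1,4), hi=3 ⇒ [-2, 5, 6, 0, 2, 4]
5>0: swap(1,3), hi=2 ⇒ [-2, 0, 6, 5, 2, 4]
0=0: mid=2
6>0: swap(2,2), hi=1 ⇒ [-2, 0, 6, 5, 2, 4]
done. lo=1 hi=1; data=[-2, 0, 6, 5, 2, 4]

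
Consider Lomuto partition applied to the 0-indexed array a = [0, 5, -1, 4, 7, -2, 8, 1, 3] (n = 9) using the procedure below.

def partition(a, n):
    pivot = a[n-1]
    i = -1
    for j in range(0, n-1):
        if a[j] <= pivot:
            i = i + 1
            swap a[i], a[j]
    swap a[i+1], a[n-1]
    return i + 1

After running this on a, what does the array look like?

pivot=3, i=-1
j=0: 0≤3, i=0, swap(0,0) ⇒ [0, 5, -1, 4, 7, -2, 8, 1, 3]
j=1: 5>3, skip
j=2: -1≤3, i=1, swap(1,2) ⇒ [0, -1, 5, 4, 7, -2, 8, 1, 3]
j=3: 4>3, skip
j=4: 7>3, skip
j=5: -2≤3, i=2, swap(2,5) ⇒ [0, -1, -2, 4, 7, 5, 8, 1, 3]
j=6: 8>3, skip
j=7: 1≤3, i=3, swap(3,7) ⇒ [0, -1, -2, 1, 7, 5, 8, 4, 3]
swap(4,8) ⇒ [0, -1, -2, 1, 3, 5, 8, 4, 7]; return 4

[0, -1, -2, 1, 3, 5, 8, 4, 7]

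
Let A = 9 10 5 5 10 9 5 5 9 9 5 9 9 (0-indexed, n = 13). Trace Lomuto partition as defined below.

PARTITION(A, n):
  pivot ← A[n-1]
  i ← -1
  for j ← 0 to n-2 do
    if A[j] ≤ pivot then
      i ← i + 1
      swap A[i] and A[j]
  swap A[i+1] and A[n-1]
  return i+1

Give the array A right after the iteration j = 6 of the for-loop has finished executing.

pivot=9, i=-1
j=0: 9≤9, i=0, swap(0,0) ⇒ 9 10 5 5 10 9 5 5 9 9 5 9 9
j=1: 10>9, skip
j=2: 5≤9, i=1, swap(1,2) ⇒ 9 5 10 5 10 9 5 5 9 9 5 9 9
j=3: 5≤9, i=2, swap(2,3) ⇒ 9 5 5 10 10 9 5 5 9 9 5 9 9
j=4: 10>9, skip
j=5: 9≤9, i=3, swap(3,5) ⇒ 9 5 5 9 10 10 5 5 9 9 5 9 9
j=6: 5≤9, i=4, swap(4,6) ⇒ 9 5 5 9 5 10 10 5 9 9 5 9 9
(after j=6) A = 9 5 5 9 5 10 10 5 9 9 5 9 9

9 5 5 9 5 10 10 5 9 9 5 9 9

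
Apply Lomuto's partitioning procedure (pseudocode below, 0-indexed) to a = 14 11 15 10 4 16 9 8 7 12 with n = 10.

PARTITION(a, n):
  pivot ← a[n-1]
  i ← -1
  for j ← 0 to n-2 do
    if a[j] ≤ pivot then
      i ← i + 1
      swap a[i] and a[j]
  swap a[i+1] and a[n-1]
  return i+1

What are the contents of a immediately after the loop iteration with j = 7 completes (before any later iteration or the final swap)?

pivot=12, i=-1
j=0: 14>12, skip
j=1: 11≤12, i=0, swap(0,1) ⇒ 11 14 15 10 4 16 9 8 7 12
j=2: 15>12, skip
j=3: 10≤12, i=1, swap(1,3) ⇒ 11 10 15 14 4 16 9 8 7 12
j=4: 4≤12, i=2, swap(2,4) ⇒ 11 10 4 14 15 16 9 8 7 12
j=5: 16>12, skip
j=6: 9≤12, i=3, swap(3,6) ⇒ 11 10 4 9 15 16 14 8 7 12
j=7: 8≤12, i=4, swap(4,7) ⇒ 11 10 4 9 8 16 14 15 7 12
(after j=7) a = 11 10 4 9 8 16 14 15 7 12

11 10 4 9 8 16 14 15 7 12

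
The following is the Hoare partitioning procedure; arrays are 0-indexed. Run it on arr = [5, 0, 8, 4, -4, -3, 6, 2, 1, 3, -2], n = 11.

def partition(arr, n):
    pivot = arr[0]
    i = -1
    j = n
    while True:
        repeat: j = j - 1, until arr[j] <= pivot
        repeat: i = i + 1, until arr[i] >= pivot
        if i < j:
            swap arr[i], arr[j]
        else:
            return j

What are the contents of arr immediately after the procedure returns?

pivot = arr[0] = 5; i = -1, j = 11
j→10 (arr[10]=-2≤5), i→0 (arr[0]=5≥5); i<j, swap → [-2, 0, 8, 4, -4, -3, 6, 2, 1, 3, 5]
j→9 (arr[9]=3≤5), i→2 (arr[2]=8≥5); i<j, swap → [-2, 0, 3, 4, -4, -3, 6, 2, 1, 8, 5]
j→8 (arr[8]=1≤5), i→6 (arr[6]=6≥5); i<j, swap → [-2, 0, 3, 4, -4, -3, 1, 2, 6, 8, 5]
j→7, i→8; i≥j, return j=7. arr = [-2, 0, 3, 4, -4, -3, 1, 2, 6, 8, 5]

[-2, 0, 3, 4, -4, -3, 1, 2, 6, 8, 5]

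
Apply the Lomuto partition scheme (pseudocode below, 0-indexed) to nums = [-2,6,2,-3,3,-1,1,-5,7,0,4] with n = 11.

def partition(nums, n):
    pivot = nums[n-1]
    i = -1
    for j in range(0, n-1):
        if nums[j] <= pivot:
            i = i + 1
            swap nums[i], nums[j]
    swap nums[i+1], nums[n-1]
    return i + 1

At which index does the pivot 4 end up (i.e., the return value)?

8

pivot=4, i=-1
j=0: -2≤4, i=0, swap(0,0) ⇒ [-2,6,2,-3,3,-1,1,-5,7,0,4]
j=1: 6>4, skip
j=2: 2≤4, i=1, swap(1,2) ⇒ [-2,2,6,-3,3,-1,1,-5,7,0,4]
j=3: -3≤4, i=2, swap(2,3) ⇒ [-2,2,-3,6,3,-1,1,-5,7,0,4]
j=4: 3≤4, i=3, swap(3,4) ⇒ [-2,2,-3,3,6,-1,1,-5,7,0,4]
j=5: -1≤4, i=4, swap(4,5) ⇒ [-2,2,-3,3,-1,6,1,-5,7,0,4]
j=6: 1≤4, i=5, swap(5,6) ⇒ [-2,2,-3,3,-1,1,6,-5,7,0,4]
j=7: -5≤4, i=6, swap(6,7) ⇒ [-2,2,-3,3,-1,1,-5,6,7,0,4]
j=8: 7>4, skip
j=9: 0≤4, i=7, swap(7,9) ⇒ [-2,2,-3,3,-1,1,-5,0,7,6,4]
swap(8,10) ⇒ [-2,2,-3,3,-1,1,-5,0,4,6,7]; return 8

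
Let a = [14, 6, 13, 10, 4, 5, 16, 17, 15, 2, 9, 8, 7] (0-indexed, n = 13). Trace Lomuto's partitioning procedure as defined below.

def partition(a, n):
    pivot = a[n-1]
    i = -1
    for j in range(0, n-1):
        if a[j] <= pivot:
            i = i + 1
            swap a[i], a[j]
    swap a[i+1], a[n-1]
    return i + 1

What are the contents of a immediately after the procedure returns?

pivot=7, i=-1
j=0: 14>7, skip
j=1: 6≤7, i=0, swap(0,1) ⇒ [6, 14, 13, 10, 4, 5, 16, 17, 15, 2, 9, 8, 7]
j=2: 13>7, skip
j=3: 10>7, skip
j=4: 4≤7, i=1, swap(1,4) ⇒ [6, 4, 13, 10, 14, 5, 16, 17, 15, 2, 9, 8, 7]
j=5: 5≤7, i=2, swap(2,5) ⇒ [6, 4, 5, 10, 14, 13, 16, 17, 15, 2, 9, 8, 7]
j=6: 16>7, skip
j=7: 17>7, skip
j=8: 15>7, skip
j=9: 2≤7, i=3, swap(3,9) ⇒ [6, 4, 5, 2, 14, 13, 16, 17, 15, 10, 9, 8, 7]
j=10: 9>7, skip
j=11: 8>7, skip
swap(4,12) ⇒ [6, 4, 5, 2, 7, 13, 16, 17, 15, 10, 9, 8, 14]; return 4

[6, 4, 5, 2, 7, 13, 16, 17, 15, 10, 9, 8, 14]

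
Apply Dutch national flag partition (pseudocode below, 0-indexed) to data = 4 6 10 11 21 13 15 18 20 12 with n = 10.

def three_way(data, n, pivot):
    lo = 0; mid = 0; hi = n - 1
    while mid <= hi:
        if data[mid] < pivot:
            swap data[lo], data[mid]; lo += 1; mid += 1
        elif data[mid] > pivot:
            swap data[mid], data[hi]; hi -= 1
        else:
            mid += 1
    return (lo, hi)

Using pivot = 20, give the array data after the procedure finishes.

4 6 10 11 12 13 15 18 20 21

pivot = 20; lo=0, mid=0, hi=9
data[mid]=4<20: swap data[0],data[0]; lo=1,mid=1 → 4 6 10 11 21 13 15 18 20 12
data[mid]=6<20: swap data[1],data[1]; lo=2,mid=2 → 4 6 10 11 21 13 15 18 20 12
data[mid]=10<20: swap data[2],data[2]; lo=3,mid=3 → 4 6 10 11 21 13 15 18 20 12
data[mid]=11<20: swap data[3],data[3]; lo=4,mid=4 → 4 6 10 11 21 13 15 18 20 12
data[mid]=21>20: swap data[4],data[9]; hi=8 → 4 6 10 11 12 13 15 18 20 21
data[mid]=12<20: swap data[4],data[4]; lo=5,mid=5 → 4 6 10 11 12 13 15 18 20 21
data[mid]=13<20: swap data[5],data[5]; lo=6,mid=6 → 4 6 10 11 12 13 15 18 20 21
data[mid]=15<20: swap data[6],data[6]; lo=7,mid=7 → 4 6 10 11 12 13 15 18 20 21
data[mid]=18<20: swap data[7],data[7]; lo=8,mid=8 → 4 6 10 11 12 13 15 18 20 21
data[mid]=20=20: mid=9
end: lo=8, hi=8; data = 4 6 10 11 12 13 15 18 20 21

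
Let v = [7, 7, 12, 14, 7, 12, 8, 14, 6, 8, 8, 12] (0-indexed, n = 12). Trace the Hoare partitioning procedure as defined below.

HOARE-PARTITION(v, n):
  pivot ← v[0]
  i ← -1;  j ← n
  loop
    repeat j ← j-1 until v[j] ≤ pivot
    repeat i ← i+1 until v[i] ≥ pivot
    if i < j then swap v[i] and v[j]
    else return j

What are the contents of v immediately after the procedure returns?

pivot = v[0] = 7; i = -1, j = 12
j→8 (v[8]=6≤7), i→0 (v[0]=7≥7); i<j, swap → [6, 7, 12, 14, 7, 12, 8, 14, 7, 8, 8, 12]
j→4 (v[4]=7≤7), i→1 (v[1]=7≥7); i<j, swap → [6, 7, 12, 14, 7, 12, 8, 14, 7, 8, 8, 12]
j→1, i→2; i≥j, return j=1. v = [6, 7, 12, 14, 7, 12, 8, 14, 7, 8, 8, 12]

[6, 7, 12, 14, 7, 12, 8, 14, 7, 8, 8, 12]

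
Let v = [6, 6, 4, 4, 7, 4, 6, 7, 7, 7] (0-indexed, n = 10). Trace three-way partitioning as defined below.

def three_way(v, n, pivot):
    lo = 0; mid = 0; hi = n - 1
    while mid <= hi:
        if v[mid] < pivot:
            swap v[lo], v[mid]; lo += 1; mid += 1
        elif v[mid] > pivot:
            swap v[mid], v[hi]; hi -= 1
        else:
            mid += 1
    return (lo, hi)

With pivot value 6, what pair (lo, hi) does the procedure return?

(3, 5)

pivot = 6; lo=0, mid=0, hi=9
v[mid]=6=6: mid=1
v[mid]=6=6: mid=2
v[mid]=4<6: swap v[0],v[2]; lo=1,mid=3 → [4, 6, 6, 4, 7, 4, 6, 7, 7, 7]
v[mid]=4<6: swap v[1],v[3]; lo=2,mid=4 → [4, 4, 6, 6, 7, 4, 6, 7, 7, 7]
v[mid]=7>6: swap v[4],v[9]; hi=8 → [4, 4, 6, 6, 7, 4, 6, 7, 7, 7]
v[mid]=7>6: swap v[4],v[8]; hi=7 → [4, 4, 6, 6, 7, 4, 6, 7, 7, 7]
v[mid]=7>6: swap v[4],v[7]; hi=6 → [4, 4, 6, 6, 7, 4, 6, 7, 7, 7]
v[mid]=7>6: swap v[4],v[6]; hi=5 → [4, 4, 6, 6, 6, 4, 7, 7, 7, 7]
v[mid]=6=6: mid=5
v[mid]=4<6: swap v[2],v[5]; lo=3,mid=6 → [4, 4, 4, 6, 6, 6, 7, 7, 7, 7]
end: lo=3, hi=5; v = [4, 4, 4, 6, 6, 6, 7, 7, 7, 7]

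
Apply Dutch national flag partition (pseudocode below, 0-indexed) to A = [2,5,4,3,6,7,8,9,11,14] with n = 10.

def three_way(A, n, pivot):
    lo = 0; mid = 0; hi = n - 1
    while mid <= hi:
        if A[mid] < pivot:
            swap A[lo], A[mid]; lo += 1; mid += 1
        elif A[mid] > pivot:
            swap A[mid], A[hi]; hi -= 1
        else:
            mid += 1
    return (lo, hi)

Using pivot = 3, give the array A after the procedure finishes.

lo=0 mid=0 hi=9
2<3: swap(0,0), lo=1 mid=1 ⇒ [2,5,4,3,6,7,8,9,11,14]
5>3: swap(1,9), hi=8 ⇒ [2,14,4,3,6,7,8,9,11,5]
14>3: swap(1,8), hi=7 ⇒ [2,11,4,3,6,7,8,9,14,5]
11>3: swap(1,7), hi=6 ⇒ [2,9,4,3,6,7,8,11,14,5]
9>3: swap(1,6), hi=5 ⇒ [2,8,4,3,6,7,9,11,14,5]
8>3: swap(1,5), hi=4 ⇒ [2,7,4,3,6,8,9,11,14,5]
7>3: swap(1,4), hi=3 ⇒ [2,6,4,3,7,8,9,11,14,5]
6>3: swap(1,3), hi=2 ⇒ [2,3,4,6,7,8,9,11,14,5]
3=3: mid=2
4>3: swap(2,2), hi=1 ⇒ [2,3,4,6,7,8,9,11,14,5]
done. lo=1 hi=1; A=[2,3,4,6,7,8,9,11,14,5]

[2,3,4,6,7,8,9,11,14,5]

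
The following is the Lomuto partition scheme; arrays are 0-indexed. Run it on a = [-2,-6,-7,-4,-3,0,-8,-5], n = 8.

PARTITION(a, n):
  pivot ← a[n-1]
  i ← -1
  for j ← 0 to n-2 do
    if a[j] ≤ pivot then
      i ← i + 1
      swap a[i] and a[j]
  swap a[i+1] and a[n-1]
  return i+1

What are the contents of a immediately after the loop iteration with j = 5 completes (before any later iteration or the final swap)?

pivot = a[7] = -5; i = -1
j=0: a[0]=-2 > -5 → no swap
j=1: a[1]=-6 ≤ -5 → i=0, swap a[0],a[1] → [-6,-2,-7,-4,-3,0,-8,-5]
j=2: a[2]=-7 ≤ -5 → i=1, swap a[1],a[2] → [-6,-7,-2,-4,-3,0,-8,-5]
j=3: a[3]=-4 > -5 → no swap
j=4: a[4]=-3 > -5 → no swap
j=5: a[5]=0 > -5 → no swap
(after j=5) a = [-6,-7,-2,-4,-3,0,-8,-5]

[-6,-7,-2,-4,-3,0,-8,-5]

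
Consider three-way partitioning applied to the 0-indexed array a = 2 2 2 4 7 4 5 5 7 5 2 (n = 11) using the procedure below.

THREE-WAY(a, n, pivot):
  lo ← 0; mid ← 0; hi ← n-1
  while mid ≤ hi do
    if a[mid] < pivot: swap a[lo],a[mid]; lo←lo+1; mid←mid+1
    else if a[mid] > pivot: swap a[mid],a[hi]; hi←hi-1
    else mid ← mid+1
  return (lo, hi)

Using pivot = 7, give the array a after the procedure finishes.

2 2 2 4 4 5 5 5 2 7 7

pivot = 7; lo=0, mid=0, hi=10
a[mid]=2<7: swap a[0],a[0]; lo=1,mid=1 → 2 2 2 4 7 4 5 5 7 5 2
a[mid]=2<7: swap a[1],a[1]; lo=2,mid=2 → 2 2 2 4 7 4 5 5 7 5 2
a[mid]=2<7: swap a[2],a[2]; lo=3,mid=3 → 2 2 2 4 7 4 5 5 7 5 2
a[mid]=4<7: swap a[3],a[3]; lo=4,mid=4 → 2 2 2 4 7 4 5 5 7 5 2
a[mid]=7=7: mid=5
a[mid]=4<7: swap a[4],a[5]; lo=5,mid=6 → 2 2 2 4 4 7 5 5 7 5 2
a[mid]=5<7: swap a[5],a[6]; lo=6,mid=7 → 2 2 2 4 4 5 7 5 7 5 2
a[mid]=5<7: swap a[6],a[7]; lo=7,mid=8 → 2 2 2 4 4 5 5 7 7 5 2
a[mid]=7=7: mid=9
a[mid]=5<7: swap a[7],a[9]; lo=8,mid=10 → 2 2 2 4 4 5 5 5 7 7 2
a[mid]=2<7: swap a[8],a[10]; lo=9,mid=11 → 2 2 2 4 4 5 5 5 2 7 7
end: lo=9, hi=10; a = 2 2 2 4 4 5 5 5 2 7 7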